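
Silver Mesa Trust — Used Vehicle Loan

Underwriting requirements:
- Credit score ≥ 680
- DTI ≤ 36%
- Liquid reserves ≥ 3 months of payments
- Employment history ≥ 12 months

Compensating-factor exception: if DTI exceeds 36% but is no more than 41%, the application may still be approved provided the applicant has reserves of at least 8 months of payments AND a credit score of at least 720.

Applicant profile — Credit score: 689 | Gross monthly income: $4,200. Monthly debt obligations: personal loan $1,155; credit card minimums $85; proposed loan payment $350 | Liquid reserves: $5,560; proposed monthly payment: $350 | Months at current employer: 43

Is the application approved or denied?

Credit score 689 ≥ 680 (meets base)
Total debts = (1,155 + 85 + 350) = 1,590. DTI = 1,590/4,200 = 37.9% > 36% — standard DTI limit exceeded.
Reserves: 5,560 ÷ 350 = 15.9 months (meets 3-month minimum)
Employment 43 ≥ 12 months
37.9% falls in the override range (36%–41%), so the compensating-factor test applies.
Reserves 15.9 ≥ 8 months; credit score 689 < 720.
Override conditions not both satisfied; exception does not apply.

Denied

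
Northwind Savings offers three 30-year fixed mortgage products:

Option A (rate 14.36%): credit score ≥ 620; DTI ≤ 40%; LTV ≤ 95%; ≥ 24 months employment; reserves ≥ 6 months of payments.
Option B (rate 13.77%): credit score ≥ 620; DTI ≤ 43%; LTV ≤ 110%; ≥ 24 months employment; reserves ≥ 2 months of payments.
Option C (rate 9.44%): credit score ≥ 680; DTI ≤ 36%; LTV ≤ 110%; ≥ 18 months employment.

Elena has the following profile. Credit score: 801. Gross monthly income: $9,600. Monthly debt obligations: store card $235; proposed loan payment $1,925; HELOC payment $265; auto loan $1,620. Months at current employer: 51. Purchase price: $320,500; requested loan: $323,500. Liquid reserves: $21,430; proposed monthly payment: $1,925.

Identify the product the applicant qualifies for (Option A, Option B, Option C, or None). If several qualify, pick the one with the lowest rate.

Total debts = (235 + 1,925 + 265 + 1,620) = 4,045; DTI = 4,045/9,600 = 42.1%.
LTV = 323,500/320,500 = 100.9%.
Reserves = 21,430/1,925 = 11.1 months.
Option A: score 801 ≥ 620; DTI 42.1% > 40%; LTV 100.9% > 95%; employment 51 ≥ 24 mo; reserves 11.1 ≥ 6 mo → does not qualify.
Option B: score 801 ≥ 620; DTI 42.1% ≤ 43%; LTV 100.9% ≤ 110%; employment 51 ≥ 24 mo; reserves 11.1 ≥ 2 mo → qualifies.
Option C: score 801 ≥ 680; DTI 42.1% > 36%; LTV 100.9% ≤ 110%; employment 51 ≥ 18 mo → does not qualify.

Option B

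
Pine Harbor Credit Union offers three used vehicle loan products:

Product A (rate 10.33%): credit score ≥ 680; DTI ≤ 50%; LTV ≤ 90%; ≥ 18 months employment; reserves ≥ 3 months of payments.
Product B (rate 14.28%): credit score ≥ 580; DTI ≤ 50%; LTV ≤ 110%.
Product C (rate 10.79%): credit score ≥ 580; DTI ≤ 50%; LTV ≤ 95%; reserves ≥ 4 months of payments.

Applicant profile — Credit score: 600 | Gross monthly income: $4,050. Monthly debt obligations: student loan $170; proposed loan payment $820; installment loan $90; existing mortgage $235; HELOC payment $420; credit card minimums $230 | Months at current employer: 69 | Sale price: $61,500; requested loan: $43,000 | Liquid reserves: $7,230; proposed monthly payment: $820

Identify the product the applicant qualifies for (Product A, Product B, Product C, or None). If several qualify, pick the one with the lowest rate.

Total debts = (170 + 820 + 90 + 235 + 420 + 230) = 1,965; DTI = 1,965/4,050 = 48.5%.
LTV = 43,000/61,500 = 69.9%.
Reserves = 7,230/820 = 8.8 months.
Product A: score 600 < 680; DTI 48.5% ≤ 50%; LTV 69.9% ≤ 90%; employment 69 ≥ 18 mo; reserves 8.8 ≥ 3 mo → does not qualify.
Product B: score 600 ≥ 580; DTI 48.5% ≤ 50%; LTV 69.9% ≤ 110% → qualifies.
Product C: score 600 ≥ 580; DTI 48.5% ≤ 50%; LTV 69.9% ≤ 95%; reserves 8.8 ≥ 4 mo → qualifies.
Qualifying: Product B, Product C. Lowest rate is 10.79% → Product C.

Product C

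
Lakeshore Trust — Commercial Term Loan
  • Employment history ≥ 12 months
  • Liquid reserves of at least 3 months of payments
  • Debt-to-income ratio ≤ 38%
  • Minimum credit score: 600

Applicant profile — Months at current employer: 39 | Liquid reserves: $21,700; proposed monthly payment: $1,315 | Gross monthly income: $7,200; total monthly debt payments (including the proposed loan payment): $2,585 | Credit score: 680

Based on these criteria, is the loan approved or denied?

Employment 39 ≥ 12 months
Reserves = 21,700/1,315 = 16.5 months ≥ 3
Debt-to-income = 2,585/7,200 = 35.9% — meets 38% limit
Credit score 680 ≥ 600 (meets)
All criteria satisfied.

Approved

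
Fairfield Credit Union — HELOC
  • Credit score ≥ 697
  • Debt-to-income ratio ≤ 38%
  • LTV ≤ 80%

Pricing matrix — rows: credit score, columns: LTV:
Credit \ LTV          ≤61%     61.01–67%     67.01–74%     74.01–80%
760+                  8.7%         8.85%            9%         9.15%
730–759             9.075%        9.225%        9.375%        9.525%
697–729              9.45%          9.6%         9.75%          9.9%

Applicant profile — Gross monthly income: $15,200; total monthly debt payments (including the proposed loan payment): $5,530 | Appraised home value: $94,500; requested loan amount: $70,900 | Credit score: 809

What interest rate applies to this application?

Credit score 809 ≥ 697; Debt-to-income = 5,530/15,200 = 36.4% — meets 38% limit
Loan-to-value = 70,900/94,500 = 75% — pass (80% max)
Row: 809 falls in 760+. Column: 75% falls in 74.01–80%. Rate = 9.15%.

9.15%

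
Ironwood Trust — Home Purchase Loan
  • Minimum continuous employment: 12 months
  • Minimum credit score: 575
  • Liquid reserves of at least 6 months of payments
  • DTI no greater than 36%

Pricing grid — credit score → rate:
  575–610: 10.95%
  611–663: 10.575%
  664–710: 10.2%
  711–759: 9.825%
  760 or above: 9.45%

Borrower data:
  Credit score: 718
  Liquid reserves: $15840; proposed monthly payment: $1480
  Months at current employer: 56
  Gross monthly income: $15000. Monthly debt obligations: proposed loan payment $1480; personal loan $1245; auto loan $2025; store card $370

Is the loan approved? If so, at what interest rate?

Approved at 9.825%

Credit score 718 ≥ 575 (meets minimum)
Liquid reserves cover 15,840/1,480 = 10.7 months — ≥ 6 required
Employment 56 ≥ 12 months
Total monthly debts = (1,480 + 1,245 + 2,025 + 370) = 5,120. DTI = 5,120/15,000 = 34.1% ≤ 36%
All requirements met. Score 718 falls in the 711–759 tier → 9.825%.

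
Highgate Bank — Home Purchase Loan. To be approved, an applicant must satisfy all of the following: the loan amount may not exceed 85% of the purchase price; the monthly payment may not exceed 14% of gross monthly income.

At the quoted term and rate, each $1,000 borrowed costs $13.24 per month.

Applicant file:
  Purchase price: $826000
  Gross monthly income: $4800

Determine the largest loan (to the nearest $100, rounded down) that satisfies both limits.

$50,700

Payment cap: 14% × $4,800 = $672/month.
At $13.24 per $1,000, that supports 672/13.24 × 1,000 ≈ $50,755 → $50,700.
LTV cap: 85% × $826,000 = $702,100 → $702,100.
Binding constraint: payment-to-income.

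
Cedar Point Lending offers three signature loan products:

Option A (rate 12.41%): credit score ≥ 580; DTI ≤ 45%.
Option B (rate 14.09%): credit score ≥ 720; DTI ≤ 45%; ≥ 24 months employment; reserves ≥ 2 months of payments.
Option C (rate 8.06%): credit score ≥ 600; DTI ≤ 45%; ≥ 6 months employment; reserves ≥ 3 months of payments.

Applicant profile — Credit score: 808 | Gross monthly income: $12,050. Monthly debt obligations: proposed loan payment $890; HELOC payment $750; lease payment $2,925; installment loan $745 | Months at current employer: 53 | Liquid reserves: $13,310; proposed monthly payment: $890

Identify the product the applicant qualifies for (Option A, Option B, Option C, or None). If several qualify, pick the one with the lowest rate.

Option C

Total debts = (890 + 750 + 2,925 + 745) = 5,310; DTI = 5,310/12,050 = 44.1%.
Reserves = 13,310/890 = 15.0 months.
Option A: score 808 ≥ 580; DTI 44.1% ≤ 45% → qualifies.
Option B: score 808 ≥ 720; DTI 44.1% ≤ 45%; employment 53 ≥ 24 mo; reserves 15.0 ≥ 2 mo → qualifies.
Option C: score 808 ≥ 600; DTI 44.1% ≤ 45%; employment 53 ≥ 6 mo; reserves 15.0 ≥ 3 mo → qualifies.
Qualifying: Option A, Option B, Option C. Lowest rate is 8.06% → Option C.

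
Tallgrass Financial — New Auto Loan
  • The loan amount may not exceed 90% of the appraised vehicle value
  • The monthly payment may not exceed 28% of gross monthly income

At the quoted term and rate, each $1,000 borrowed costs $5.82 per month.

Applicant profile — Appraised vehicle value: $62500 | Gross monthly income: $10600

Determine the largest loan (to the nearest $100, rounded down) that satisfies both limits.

Payment cap: 28% × $10,600 = $2,968/month.
At $5.82 per $1,000, that supports 2,968/5.82 × 1,000 ≈ $509,965 → $509,900.
LTV cap: 90% × $62,500 = $56,250 → $56,200.
Binding constraint: loan-to-value.

$56,200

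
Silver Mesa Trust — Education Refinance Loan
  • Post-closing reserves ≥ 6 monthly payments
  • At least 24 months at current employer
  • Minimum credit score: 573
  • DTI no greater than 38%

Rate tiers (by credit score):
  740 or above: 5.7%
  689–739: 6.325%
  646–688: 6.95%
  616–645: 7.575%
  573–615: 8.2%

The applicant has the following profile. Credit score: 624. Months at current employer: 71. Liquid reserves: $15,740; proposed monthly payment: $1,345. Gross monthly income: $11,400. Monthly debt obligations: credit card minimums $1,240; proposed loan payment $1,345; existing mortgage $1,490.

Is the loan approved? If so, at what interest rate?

Credit score 624 ≥ 573 (meets minimum)
Employment 71 ≥ 24 months
Total monthly debts = (1,240 + 1,345 + 1,490) = 4,075. DTI: 4,075 ÷ 11,400 = 35.7%, within the 38% cap
Reserves = 15,740/1,345 = 11.7 months ≥ 6
All requirements met. Score 624 falls in the 616–645 tier → 7.575%.

Approved at 7.575%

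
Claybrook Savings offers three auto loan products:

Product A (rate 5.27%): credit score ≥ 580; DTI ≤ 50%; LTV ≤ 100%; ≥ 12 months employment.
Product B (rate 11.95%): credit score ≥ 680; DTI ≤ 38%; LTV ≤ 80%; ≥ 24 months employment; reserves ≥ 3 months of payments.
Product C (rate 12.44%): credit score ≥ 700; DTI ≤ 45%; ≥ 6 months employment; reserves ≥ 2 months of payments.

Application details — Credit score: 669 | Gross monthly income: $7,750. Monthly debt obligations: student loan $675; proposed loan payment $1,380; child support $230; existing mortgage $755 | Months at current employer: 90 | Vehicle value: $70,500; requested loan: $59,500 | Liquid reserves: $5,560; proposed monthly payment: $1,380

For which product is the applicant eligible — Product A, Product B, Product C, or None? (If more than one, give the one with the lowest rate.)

Total debts = (675 + 1,380 + 230 + 755) = 3,040; DTI = 3,040/7,750 = 39.2%.
LTV = 59,500/70,500 = 84.4%.
Reserves = 5,560/1,380 = 4.0 months.
Product A: score 669 ≥ 580; DTI 39.2% ≤ 50%; LTV 84.4% ≤ 100%; employment 90 ≥ 12 mo → qualifies.
Product B: score 669 < 680; DTI 39.2% > 38%; LTV 84.4% > 80%; employment 90 ≥ 24 mo; reserves 4.0 ≥ 3 mo → does not qualify.
Product C: score 669 < 700; DTI 39.2% ≤ 45%; employment 90 ≥ 6 mo; reserves 4.0 ≥ 2 mo → does not qualify.

Product A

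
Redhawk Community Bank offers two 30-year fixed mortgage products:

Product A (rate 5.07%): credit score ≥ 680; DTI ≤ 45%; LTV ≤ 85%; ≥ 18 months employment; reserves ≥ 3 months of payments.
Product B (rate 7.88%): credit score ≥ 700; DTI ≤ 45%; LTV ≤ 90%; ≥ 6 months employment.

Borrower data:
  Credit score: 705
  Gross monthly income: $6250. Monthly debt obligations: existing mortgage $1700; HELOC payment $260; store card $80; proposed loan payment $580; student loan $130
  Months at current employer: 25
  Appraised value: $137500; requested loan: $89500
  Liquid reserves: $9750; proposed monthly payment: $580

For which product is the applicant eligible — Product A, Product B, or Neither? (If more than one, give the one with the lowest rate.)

Product A

Total debts = (1,700 + 260 + 80 + 580 + 130) = 2,750; DTI = 2,750/6,250 = 44%.
LTV = 89,500/137,500 = 65.1%.
Reserves = 9,750/580 = 16.8 months.
Product A: score 705 ≥ 680; DTI 44% ≤ 45%; LTV 65.1% ≤ 85%; employment 25 ≥ 18 mo; reserves 16.8 ≥ 3 mo → qualifies.
Product B: score 705 ≥ 700; DTI 44% ≤ 45%; LTV 65.1% ≤ 90%; employment 25 ≥ 6 mo → qualifies.
Qualifying: Product A, Product B. Lowest rate is 5.07% → Product A.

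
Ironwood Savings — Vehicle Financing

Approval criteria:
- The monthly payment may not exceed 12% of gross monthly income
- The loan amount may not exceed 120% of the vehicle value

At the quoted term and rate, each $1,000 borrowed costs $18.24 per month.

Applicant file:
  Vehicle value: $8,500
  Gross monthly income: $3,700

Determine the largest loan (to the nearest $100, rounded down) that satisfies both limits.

$10,200

Payment cap: 12% × $3,700 = $444/month.
At $18.24 per $1,000, that supports 444/18.24 × 1,000 ≈ $24,342 → $24,300.
LTV cap: 120% × $8,500 = $10,200 → $10,200.
Binding constraint: loan-to-value.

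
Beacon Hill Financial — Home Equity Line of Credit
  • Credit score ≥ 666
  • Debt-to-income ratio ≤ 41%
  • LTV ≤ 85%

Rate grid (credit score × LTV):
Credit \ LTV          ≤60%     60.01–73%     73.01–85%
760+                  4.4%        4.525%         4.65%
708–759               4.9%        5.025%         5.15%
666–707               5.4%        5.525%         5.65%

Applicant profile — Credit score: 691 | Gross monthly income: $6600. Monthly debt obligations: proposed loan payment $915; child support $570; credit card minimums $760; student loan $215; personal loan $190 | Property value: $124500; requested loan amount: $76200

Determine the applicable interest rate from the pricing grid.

5.525%

Credit score 691 ≥ 666; Total monthly debts = (915 + 570 + 760 + 215 + 190) = 2,650. DTI: 2,650 ÷ 6,600 = 40.2%, within the 41% cap
Loan-to-value = 76,200/124,500 = 61.2% — pass (85% max)
Row: 691 falls in 666–707. Column: 61.2% falls in 60.01–73%. Rate = 5.525%.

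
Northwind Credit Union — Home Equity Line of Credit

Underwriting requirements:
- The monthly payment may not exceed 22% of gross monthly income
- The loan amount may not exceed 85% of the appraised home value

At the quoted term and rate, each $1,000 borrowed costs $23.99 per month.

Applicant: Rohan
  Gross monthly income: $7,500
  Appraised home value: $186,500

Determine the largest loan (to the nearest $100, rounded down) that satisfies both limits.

$68,700

Payment cap: 22% × $7,500 = $1,650/month.
At $23.99 per $1,000, that supports 1,650/23.99 × 1,000 ≈ $68,778 → $68,700.
LTV cap: 85% × $186,500 = $158,525 → $158,500.
Binding constraint: payment-to-income.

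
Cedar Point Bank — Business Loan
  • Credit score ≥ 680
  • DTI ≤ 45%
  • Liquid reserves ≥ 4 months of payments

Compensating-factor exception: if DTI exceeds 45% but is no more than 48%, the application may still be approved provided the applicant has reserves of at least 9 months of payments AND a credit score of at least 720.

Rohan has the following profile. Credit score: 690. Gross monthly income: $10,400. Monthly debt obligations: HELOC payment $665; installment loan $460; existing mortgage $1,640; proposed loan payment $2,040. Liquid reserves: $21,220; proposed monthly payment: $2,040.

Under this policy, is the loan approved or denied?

Credit score 690 ≥ 680 (meets base)
Total debts = (665 + 460 + 1,640 + 2,040) = 4,805. DTI: 4,805 ÷ 10,400 = 46.2%, over the 45% base limit.
Reserves: 21,220 ÷ 2,040 = 10.4 months (meets 4-month minimum)
46.2% falls in the override range (45%–48%), so the compensating-factor test applies.
Reserves 10.4 ≥ 9 months; credit score 690 < 720.
Compensating-factor requirement not fully met.

Denied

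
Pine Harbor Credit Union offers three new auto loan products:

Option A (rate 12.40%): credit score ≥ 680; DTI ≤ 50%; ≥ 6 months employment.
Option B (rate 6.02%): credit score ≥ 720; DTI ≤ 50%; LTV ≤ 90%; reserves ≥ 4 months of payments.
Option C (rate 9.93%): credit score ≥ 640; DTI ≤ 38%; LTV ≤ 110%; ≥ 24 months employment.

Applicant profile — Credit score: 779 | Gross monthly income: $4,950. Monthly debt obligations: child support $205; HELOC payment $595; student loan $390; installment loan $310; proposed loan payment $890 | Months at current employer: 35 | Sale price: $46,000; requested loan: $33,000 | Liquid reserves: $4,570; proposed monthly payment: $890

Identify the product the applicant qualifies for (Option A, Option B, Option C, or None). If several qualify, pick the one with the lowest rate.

Total debts = (205 + 595 + 390 + 310 + 890) = 2,390; DTI = 2,390/4,950 = 48.3%.
LTV = 33,000/46,000 = 71.7%.
Reserves = 4,570/890 = 5.1 months.
Option A: score 779 ≥ 680; DTI 48.3% ≤ 50%; employment 35 ≥ 6 mo → qualifies.
Option B: score 779 ≥ 720; DTI 48.3% ≤ 50%; LTV 71.7% ≤ 90%; reserves 5.1 ≥ 4 mo → qualifies.
Option C: score 779 ≥ 640; DTI 48.3% > 38%; LTV 71.7% ≤ 110%; employment 35 ≥ 24 mo → does not qualify.
Qualifying: Option A, Option B. Lowest rate is 6.02% → Option B.

Option B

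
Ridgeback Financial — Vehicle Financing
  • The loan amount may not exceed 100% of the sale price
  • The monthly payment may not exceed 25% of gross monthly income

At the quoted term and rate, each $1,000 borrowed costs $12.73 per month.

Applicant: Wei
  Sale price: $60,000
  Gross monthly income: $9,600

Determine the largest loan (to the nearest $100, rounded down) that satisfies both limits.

Payment cap: 25% × $9,600 = $2,400/month.
At $12.73 per $1,000, that supports 2,400/12.73 × 1,000 ≈ $188,531 → $188,500.
LTV cap: 100% × $60,000 = $60,000 → $60,000.
Binding constraint: loan-to-value.

$60,000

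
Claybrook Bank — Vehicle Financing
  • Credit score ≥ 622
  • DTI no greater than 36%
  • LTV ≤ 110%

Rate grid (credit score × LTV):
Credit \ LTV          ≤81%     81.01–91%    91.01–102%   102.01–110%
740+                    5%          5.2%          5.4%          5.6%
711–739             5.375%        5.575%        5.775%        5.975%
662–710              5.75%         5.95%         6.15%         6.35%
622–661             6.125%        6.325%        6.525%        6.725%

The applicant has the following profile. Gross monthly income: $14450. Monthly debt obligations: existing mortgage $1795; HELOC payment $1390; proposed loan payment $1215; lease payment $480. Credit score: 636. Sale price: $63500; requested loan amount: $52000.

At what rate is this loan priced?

Credit score 636 ≥ 622; Total monthly debts = (1,795 + 1,390 + 1,215 + 480) = 4,880. DTI: 4,880 ÷ 14,450 = 33.8%, within the 36% cap
Loan-to-value = 52,000/63,500 = 81.9% — pass (110% max)
Credit 636 → row 622–661; LTV 81.9% → column 81.01–91%. Grid cell → 6.325%.

6.325%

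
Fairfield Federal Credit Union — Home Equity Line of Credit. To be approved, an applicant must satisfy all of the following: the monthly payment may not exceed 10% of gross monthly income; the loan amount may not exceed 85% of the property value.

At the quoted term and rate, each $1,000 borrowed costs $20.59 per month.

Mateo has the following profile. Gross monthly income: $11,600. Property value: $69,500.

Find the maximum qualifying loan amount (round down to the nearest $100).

Payment cap: 10% × $11,600 = $1,160/month.
At $20.59 per $1,000, that supports 1,160/20.59 × 1,000 ≈ $56,338 → $56,300.
LTV cap: 85% × $69,500 = $59,075 → $59,000.
Binding constraint: payment-to-income.

$56,300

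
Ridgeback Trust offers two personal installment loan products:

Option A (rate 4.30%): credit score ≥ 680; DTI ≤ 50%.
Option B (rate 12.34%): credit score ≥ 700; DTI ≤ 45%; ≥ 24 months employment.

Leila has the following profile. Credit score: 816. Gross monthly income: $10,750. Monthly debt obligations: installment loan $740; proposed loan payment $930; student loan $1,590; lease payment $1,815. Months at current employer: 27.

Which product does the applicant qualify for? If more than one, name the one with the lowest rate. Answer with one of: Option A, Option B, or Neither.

Option A

Total debts = (740 + 930 + 1,590 + 1,815) = 5,075; DTI = 5,075/10,750 = 47.2%.
Option A: score 816 ≥ 680; DTI 47.2% ≤ 50% → qualifies.
Option B: score 816 ≥ 700; DTI 47.2% > 45%; employment 27 ≥ 24 mo → does not qualify.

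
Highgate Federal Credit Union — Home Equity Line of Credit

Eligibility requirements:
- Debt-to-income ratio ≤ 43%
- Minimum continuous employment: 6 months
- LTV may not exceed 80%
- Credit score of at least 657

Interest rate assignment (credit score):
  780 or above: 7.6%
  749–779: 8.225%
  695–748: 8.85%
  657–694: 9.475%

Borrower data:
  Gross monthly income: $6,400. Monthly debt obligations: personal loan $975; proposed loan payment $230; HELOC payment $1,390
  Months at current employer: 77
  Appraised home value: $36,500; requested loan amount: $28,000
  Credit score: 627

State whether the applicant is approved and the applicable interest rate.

Credit score 627 < 657 (below minimum)
LTV = 28,000/36,500 = 76.7% ≤ 80%
Employment 77 ≥ 6 months
Total monthly debts = (975 + 230 + 1,390) = 2,595. Debt-to-income = 2,595/6,400 = 40.5% — meets 43% limit
Not all requirements met → denied.

Denied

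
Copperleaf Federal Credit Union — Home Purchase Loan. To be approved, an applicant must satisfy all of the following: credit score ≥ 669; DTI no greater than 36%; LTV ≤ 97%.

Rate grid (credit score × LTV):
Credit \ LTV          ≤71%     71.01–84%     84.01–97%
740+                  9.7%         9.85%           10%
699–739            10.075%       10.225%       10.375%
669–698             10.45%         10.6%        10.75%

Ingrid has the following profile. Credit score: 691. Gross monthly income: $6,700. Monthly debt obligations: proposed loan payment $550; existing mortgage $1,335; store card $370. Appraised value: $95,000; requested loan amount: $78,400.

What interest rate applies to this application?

Credit score 691 ≥ 669; Total monthly debts = (550 + 1,335 + 370) = 2,255. Debt-to-income = 2,255/6,700 = 33.7% — meets 36% limit
Loan-to-value = 78,400/95,000 = 82.5% — pass (97% max)
Score 691 is in the 669–698 band; LTV 82.5% is in the 71.01–84% band → 10.6%.

10.6%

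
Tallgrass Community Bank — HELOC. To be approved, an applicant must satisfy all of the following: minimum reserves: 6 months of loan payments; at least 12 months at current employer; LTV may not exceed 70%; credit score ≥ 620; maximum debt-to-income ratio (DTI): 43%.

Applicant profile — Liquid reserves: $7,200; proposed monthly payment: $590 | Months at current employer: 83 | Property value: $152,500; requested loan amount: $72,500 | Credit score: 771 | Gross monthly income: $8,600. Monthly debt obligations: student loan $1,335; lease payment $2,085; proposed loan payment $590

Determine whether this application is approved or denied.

Denied

Liquid reserves cover 7,200/590 = 12.2 months — ≥ 6 required
Employment 83 ≥ 12 months
Loan-to-value = 72,500/152,500 = 47.5% — pass (70% max)
Credit score 771 ≥ 620 (meets)
Total monthly debts = (1,335 + 2,085 + 590) = 4,010. Debt-to-income = 4,010/8,600 = 46.6% — over 43% limit
Fails on DTI.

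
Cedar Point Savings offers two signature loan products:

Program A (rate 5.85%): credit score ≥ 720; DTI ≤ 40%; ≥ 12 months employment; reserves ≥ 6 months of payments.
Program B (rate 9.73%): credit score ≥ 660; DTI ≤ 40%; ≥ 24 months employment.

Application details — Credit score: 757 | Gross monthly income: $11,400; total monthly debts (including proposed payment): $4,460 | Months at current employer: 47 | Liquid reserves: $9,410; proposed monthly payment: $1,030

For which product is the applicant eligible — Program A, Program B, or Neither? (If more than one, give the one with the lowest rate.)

Program A

DTI = 4,460/11,400 = 39.1%.
Reserves = 9,410/1,030 = 9.1 months.
Program A: score 757 ≥ 720; DTI 39.1% ≤ 40%; employment 47 ≥ 12 mo; reserves 9.1 ≥ 6 mo → qualifies.
Program B: score 757 ≥ 660; DTI 39.1% ≤ 40%; employment 47 ≥ 24 mo → qualifies.
Qualifying: Program A, Program B. Lowest rate is 5.85% → Program A.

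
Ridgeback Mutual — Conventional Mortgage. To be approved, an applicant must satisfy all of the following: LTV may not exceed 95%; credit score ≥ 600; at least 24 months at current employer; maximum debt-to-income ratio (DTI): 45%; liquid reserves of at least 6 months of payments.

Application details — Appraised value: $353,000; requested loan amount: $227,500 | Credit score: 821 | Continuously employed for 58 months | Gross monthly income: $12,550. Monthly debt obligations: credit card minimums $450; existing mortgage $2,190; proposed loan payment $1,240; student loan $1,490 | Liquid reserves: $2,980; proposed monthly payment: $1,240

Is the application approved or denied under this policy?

Loan-to-value = 227,500/353,000 = 64.4% — pass (95% max)
Credit score 821 ≥ 600 (meets)
Employment 58 ≥ 24 months
Total monthly debts = (450 + 2,190 + 1,240 + 1,490) = 5,370. DTI: 5,370 ÷ 12,550 = 42.8%, within the 45% cap
Reserves: 2,980 ÷ 1,240 = 2.4 months (below 6-month minimum)
Fails on reserves.

Denied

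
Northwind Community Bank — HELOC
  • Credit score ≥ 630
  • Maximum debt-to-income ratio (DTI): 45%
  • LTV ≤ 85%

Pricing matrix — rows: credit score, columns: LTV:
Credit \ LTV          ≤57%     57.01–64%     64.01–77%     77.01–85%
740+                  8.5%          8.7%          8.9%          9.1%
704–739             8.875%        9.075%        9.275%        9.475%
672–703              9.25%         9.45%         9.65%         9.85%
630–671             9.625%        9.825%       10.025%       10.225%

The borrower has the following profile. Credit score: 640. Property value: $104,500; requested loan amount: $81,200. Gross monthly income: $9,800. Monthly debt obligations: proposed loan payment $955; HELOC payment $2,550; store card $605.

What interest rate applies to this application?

10.225%

Credit score 640 ≥ 630; Total monthly debts = (955 + 2,550 + 605) = 4,110. DTI: 4,110 ÷ 9,800 = 41.9%, within the 45% cap
Loan-to-value = 81,200/104,500 = 77.7% — pass (85% max)
Credit 640 → row 630–671; LTV 77.7% → column 77.01–85%. Grid cell → 10.225%.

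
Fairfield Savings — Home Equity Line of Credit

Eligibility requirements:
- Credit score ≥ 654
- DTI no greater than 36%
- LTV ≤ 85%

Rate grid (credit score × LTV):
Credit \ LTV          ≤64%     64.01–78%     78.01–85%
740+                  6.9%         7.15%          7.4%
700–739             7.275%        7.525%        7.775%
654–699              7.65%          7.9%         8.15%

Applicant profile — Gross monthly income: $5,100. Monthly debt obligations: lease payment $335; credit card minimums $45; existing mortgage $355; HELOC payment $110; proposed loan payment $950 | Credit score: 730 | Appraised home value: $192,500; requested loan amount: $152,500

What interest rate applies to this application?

7.775%

Credit score 730 ≥ 654; Total monthly debts = (335 + 45 + 355 + 110 + 950) = 1,795. Debt-to-income = 1,795/5,100 = 35.2% — meets 36% limit
Loan-to-value = 152,500/192,500 = 79.2% — pass (85% max)
Credit 730 → row 700–739; LTV 79.2% → column 78.01–85%. Grid cell → 7.775%.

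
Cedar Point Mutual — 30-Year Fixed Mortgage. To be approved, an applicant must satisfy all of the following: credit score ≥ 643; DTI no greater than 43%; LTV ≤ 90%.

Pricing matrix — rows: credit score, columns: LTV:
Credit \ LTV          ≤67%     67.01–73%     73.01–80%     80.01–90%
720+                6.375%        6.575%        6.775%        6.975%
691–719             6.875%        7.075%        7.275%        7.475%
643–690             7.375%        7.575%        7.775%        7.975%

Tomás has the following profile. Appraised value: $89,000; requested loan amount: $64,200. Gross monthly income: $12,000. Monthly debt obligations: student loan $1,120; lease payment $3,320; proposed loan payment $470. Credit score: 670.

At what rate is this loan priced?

7.575%

Credit score 670 ≥ 643; Total monthly debts = (1,120 + 3,320 + 470) = 4,910. Debt-to-income = 4,910/12,000 = 40.9% — meets 43% limit
LTV: 64,200 ÷ 89,000 = 72.1%, within 90% cap
Credit 670 → row 643–690; LTV 72.1% → column 67.01–73%. Grid cell → 7.575%.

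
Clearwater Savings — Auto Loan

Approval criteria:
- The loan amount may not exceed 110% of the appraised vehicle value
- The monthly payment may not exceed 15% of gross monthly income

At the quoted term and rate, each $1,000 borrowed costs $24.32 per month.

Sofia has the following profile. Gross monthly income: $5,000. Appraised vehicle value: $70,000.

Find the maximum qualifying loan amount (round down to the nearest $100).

$30,800

Payment cap: 15% × $5,000 = $750/month.
At $24.32 per $1,000, that supports 750/24.32 × 1,000 ≈ $30,838 → $30,800.
LTV cap: 110% × $70,000 = $77,000 → $77,000.
Binding constraint: payment-to-income.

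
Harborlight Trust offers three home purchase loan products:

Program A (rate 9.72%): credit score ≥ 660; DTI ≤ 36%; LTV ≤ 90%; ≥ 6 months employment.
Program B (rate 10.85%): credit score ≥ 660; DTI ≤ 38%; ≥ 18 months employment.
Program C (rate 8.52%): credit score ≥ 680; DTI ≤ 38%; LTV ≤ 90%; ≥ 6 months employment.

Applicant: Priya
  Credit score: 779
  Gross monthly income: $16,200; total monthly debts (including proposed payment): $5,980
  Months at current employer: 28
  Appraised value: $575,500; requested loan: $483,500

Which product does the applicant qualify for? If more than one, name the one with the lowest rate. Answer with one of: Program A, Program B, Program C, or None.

Program C

DTI = 5,980/16,200 = 36.9%.
LTV = 483,500/575,500 = 84%.
Program A: score 779 ≥ 660; DTI 36.9% > 36%; LTV 84% ≤ 90%; employment 28 ≥ 6 mo → does not qualify.
Program B: score 779 ≥ 660; DTI 36.9% ≤ 38%; employment 28 ≥ 18 mo → qualifies.
Program C: score 779 ≥ 680; DTI 36.9% ≤ 38%; LTV 84% ≤ 90%; employment 28 ≥ 6 mo → qualifies.
Qualifying: Program B, Program C. Lowest rate is 8.52% → Program C.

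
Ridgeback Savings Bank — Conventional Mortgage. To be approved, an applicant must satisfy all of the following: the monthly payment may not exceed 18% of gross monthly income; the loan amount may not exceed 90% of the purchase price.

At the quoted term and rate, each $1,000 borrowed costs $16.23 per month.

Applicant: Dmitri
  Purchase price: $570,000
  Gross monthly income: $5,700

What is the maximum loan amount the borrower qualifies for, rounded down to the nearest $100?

Payment cap: 18% × $5,700 = $1,026/month.
At $16.23 per $1,000, that supports 1,026/16.23 × 1,000 ≈ $63,216 → $63,200.
LTV cap: 90% × $570,000 = $513,000 → $513,000.
Binding constraint: payment-to-income.

$63,200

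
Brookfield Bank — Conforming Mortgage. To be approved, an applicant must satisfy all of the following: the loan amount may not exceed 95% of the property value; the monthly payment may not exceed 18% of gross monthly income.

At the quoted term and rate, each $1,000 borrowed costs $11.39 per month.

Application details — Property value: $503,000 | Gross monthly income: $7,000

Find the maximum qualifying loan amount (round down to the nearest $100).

$110,600

Payment cap: 18% × $7,000 = $1,260/month.
At $11.39 per $1,000, that supports 1,260/11.39 × 1,000 ≈ $110,623 → $110,600.
LTV cap: 95% × $503,000 = $477,850 → $477,800.
Binding constraint: payment-to-income.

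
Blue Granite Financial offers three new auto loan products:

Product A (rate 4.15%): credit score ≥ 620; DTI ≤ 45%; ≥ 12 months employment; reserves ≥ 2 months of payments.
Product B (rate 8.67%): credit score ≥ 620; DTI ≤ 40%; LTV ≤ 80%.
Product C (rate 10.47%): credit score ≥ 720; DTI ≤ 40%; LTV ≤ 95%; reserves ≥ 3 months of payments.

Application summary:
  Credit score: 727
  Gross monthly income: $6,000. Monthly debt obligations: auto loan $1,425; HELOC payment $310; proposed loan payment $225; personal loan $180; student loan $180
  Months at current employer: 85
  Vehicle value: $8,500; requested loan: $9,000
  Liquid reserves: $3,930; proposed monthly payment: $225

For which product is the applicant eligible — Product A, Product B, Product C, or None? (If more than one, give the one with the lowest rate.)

Product A

Total debts = (1,425 + 310 + 225 + 180 + 180) = 2,320; DTI = 2,320/6,000 = 38.7%.
LTV = 9,000/8,500 = 105.9%.
Reserves = 3,930/225 = 17.5 months.
Product A: score 727 ≥ 620; DTI 38.7% ≤ 45%; employment 85 ≥ 12 mo; reserves 17.5 ≥ 2 mo → qualifies.
Product B: score 727 ≥ 620; DTI 38.7% ≤ 40%; LTV 105.9% > 80% → does not qualify.
Product C: score 727 ≥ 720; DTI 38.7% ≤ 40%; LTV 105.9% > 95%; reserves 17.5 ≥ 3 mo → does not qualify.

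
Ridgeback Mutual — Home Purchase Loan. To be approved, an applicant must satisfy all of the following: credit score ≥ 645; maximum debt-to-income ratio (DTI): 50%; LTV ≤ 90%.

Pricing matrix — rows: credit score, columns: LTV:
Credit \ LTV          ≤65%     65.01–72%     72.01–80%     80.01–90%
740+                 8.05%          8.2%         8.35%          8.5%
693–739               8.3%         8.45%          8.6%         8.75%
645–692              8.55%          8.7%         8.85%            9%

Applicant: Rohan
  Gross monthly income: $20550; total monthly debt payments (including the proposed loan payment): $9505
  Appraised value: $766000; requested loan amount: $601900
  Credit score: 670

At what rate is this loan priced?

Credit score 670 ≥ 645; DTI: 9,505 ÷ 20,550 = 46.3%, within the 50% cap
Loan-to-value = 601,900/766,000 = 78.6% — pass (90% max)
Score 670 is in the 645–692 band; LTV 78.6% is in the 72.01–80% band → 8.85%.

8.85%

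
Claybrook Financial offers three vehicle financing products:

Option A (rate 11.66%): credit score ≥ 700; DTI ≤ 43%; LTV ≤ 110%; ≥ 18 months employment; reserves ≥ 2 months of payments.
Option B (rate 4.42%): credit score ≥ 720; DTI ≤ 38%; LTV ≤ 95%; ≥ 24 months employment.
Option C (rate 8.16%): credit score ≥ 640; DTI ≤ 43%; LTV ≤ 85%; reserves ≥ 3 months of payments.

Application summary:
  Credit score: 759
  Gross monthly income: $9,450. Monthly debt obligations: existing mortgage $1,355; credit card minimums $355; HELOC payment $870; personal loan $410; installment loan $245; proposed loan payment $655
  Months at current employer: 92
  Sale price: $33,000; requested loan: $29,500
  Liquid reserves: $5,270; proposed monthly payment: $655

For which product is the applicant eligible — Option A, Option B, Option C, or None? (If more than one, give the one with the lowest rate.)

Total debts = (1,355 + 355 + 870 + 410 + 245 + 655) = 3,890; DTI = 3,890/9,450 = 41.2%.
LTV = 29,500/33,000 = 89.4%.
Reserves = 5,270/655 = 8.0 months.
Option A: score 759 ≥ 700; DTI 41.2% ≤ 43%; LTV 89.4% ≤ 110%; employment 92 ≥ 18 mo; reserves 8.0 ≥ 2 mo → qualifies.
Option B: score 759 ≥ 720; DTI 41.2% > 38%; LTV 89.4% ≤ 95%; employment 92 ≥ 24 mo → does not qualify.
Option C: score 759 ≥ 640; DTI 41.2% ≤ 43%; LTV 89.4% > 85%; reserves 8.0 ≥ 3 mo → does not qualify.

Option A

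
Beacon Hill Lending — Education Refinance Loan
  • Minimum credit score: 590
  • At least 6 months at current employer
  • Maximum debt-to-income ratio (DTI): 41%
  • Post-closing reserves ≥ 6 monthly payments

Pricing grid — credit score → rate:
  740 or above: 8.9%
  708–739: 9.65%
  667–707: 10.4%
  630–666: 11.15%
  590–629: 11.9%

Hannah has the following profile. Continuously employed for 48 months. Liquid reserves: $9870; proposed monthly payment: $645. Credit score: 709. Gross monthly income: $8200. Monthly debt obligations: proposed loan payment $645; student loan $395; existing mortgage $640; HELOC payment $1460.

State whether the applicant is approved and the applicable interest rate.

Approved at 9.65%

Credit score 709 ≥ 590 (meets minimum)
Employment 48 ≥ 6 months
Liquid reserves cover 9,870/645 = 15.3 months — ≥ 6 required
Total monthly debts = (645 + 395 + 640 + 1,460) = 3,140. DTI: 3,140 ÷ 8,200 = 38.3%, within the 41% cap
All requirements met. Score 709 falls in the 708–739 tier → 9.65%.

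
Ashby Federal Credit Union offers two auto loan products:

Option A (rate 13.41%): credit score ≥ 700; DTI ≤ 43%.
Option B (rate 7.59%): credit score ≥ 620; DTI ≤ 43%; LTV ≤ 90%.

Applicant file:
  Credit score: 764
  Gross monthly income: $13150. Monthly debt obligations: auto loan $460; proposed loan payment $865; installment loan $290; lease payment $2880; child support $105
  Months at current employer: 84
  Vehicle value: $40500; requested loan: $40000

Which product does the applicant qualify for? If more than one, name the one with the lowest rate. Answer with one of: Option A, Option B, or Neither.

Option A

Total debts = (460 + 865 + 290 + 2,880 + 105) = 4,600; DTI = 4,600/13,150 = 35%.
LTV = 40,000/40,500 = 98.8%.
Option A: score 764 ≥ 700; DTI 35% ≤ 43% → qualifies.
Option B: score 764 ≥ 620; DTI 35% ≤ 43%; LTV 98.8% > 90% → does not qualify.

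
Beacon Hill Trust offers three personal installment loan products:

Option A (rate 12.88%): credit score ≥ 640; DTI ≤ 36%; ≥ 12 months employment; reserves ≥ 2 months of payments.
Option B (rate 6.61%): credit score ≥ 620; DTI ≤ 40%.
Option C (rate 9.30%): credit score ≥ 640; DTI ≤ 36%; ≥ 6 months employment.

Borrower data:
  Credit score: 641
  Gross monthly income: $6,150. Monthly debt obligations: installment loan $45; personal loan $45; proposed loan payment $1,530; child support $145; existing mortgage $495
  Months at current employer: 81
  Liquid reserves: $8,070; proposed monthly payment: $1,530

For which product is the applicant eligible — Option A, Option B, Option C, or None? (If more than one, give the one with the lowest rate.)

Total debts = (45 + 45 + 1,530 + 145 + 495) = 2,260; DTI = 2,260/6,150 = 36.7%.
Reserves = 8,070/1,530 = 5.3 months.
Option A: score 641 ≥ 640; DTI 36.7% > 36%; employment 81 ≥ 12 mo; reserves 5.3 ≥ 2 mo → does not qualify.
Option B: score 641 ≥ 620; DTI 36.7% ≤ 40% → qualifies.
Option C: score 641 ≥ 640; DTI 36.7% > 36%; employment 81 ≥ 6 mo → does not qualify.

Option B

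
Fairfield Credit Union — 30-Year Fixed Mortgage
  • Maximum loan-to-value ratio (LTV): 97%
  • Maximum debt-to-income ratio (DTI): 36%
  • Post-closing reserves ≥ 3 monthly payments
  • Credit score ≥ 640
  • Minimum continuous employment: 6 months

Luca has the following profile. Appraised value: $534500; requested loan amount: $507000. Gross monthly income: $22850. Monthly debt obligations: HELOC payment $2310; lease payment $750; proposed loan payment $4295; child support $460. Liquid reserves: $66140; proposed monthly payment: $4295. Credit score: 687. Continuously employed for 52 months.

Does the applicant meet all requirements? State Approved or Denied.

Approved

Loan-to-value = 507,000/534,500 = 94.9% — pass (97% max)
Total monthly debts = (2,310 + 750 + 4,295 + 460) = 7,815. DTI: 7,815 ÷ 22,850 = 34.2%, within the 36% cap
Reserves: 66,140 ÷ 4,295 = 15.4 months (meets 3-month minimum)
Credit score 687 ≥ 640 (meets)
Employment 52 ≥ 6 months
All criteria satisfied.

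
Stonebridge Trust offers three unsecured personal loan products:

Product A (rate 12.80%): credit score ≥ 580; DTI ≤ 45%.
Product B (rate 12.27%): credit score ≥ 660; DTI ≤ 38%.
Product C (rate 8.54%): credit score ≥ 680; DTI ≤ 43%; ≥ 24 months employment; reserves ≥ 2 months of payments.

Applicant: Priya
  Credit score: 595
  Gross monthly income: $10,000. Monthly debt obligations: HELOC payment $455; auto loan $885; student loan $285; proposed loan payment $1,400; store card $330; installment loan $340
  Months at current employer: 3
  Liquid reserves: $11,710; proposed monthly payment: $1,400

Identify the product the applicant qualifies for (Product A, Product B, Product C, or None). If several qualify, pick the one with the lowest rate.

Product A

Total debts = (455 + 885 + 285 + 1,400 + 330 + 340) = 3,695; DTI = 3,695/10,000 = 37%.
Reserves = 11,710/1,400 = 8.4 months.
Product A: score 595 ≥ 580; DTI 37% ≤ 45% → qualifies.
Product B: score 595 < 660; DTI 37% ≤ 38% → does not qualify.
Product C: score 595 < 680; DTI 37% ≤ 43%; employment 3 < 24 mo; reserves 8.4 ≥ 2 mo → does not qualify.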